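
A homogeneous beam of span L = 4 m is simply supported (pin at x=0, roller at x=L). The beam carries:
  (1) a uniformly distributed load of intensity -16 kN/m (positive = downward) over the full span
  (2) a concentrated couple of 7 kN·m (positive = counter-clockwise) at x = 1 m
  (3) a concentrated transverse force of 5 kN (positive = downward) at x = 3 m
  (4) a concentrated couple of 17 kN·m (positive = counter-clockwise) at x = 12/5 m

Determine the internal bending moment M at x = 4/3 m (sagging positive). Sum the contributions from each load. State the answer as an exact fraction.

M(4/3) = -232/9 kN·m

Load 1 — uniform load w=-16 kN/m over full span:
  M_1 = wx(L-x)/2 = (-16)·(4/3)·(4-(4/3))/2 = -256/9 kN·m
Load 2 — applied couple M₀=7 kN·m at a=1 m (b=L-a=3):
  M_2 = M₀x/L - M₀  [x>a] = 7·(4/3)/4 - 7 = -14/3 kN·m
Load 3 — point force P=5 kN at a=3 m (b=L-a=1):
  M_3 = Pbx/L  [x≤a] = 5·1·(4/3)/4 = 5/3 kN·m
Load 4 — applied couple M₀=17 kN·m at a=12/5 m (b=L-a=8/5):
  M_4 = M₀x/L  [x≤a] = 17·(4/3)/4 = 17/3 kN·m
Superposition: M = Σ M_i = -232/9 kN·m ≈ -25.777778 kN·m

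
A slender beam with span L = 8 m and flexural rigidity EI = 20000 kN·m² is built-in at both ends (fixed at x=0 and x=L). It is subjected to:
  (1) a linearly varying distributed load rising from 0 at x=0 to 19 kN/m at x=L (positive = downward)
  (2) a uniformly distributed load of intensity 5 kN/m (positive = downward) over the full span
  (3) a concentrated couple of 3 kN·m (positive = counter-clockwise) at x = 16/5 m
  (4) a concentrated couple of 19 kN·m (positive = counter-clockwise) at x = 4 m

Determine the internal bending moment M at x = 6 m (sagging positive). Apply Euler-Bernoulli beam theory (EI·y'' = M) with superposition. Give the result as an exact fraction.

M(6) = 2321/200 kN·m

Load 1 — triangular load w₀=19 kN/m (0→w₀ over full span):
  M_1 = 3w₀Lx/20 - w₀L²/30 - w₀x³/(6L) = 3·19·8·6/20 - 19·8²/30 - 19·6³/(6·8) = 323/30 kN·m
Load 2 — uniform load w=5 kN/m over full span:
  M_2 = wLx/2 - wL²/12 - wx²/2 = 5·8·6/2 - 5·8²/12 - 5·6²/2 = 10/3 kN·m
Load 3 — applied couple M₀=3 kN·m at a=16/5 m (b=L-a=24/5):
  M_3 = R_Ax - M_A - M₀  [x>a] with R_A=27/50, M_A=9/25 = (27/50)·6 - (9/25) - 3 = -3/25 kN·m
Load 4 — applied couple M₀=19 kN·m at a=4 m (b=L-a=4):
  M_4 = R_Ax - M_A - M₀  [x>a] with R_A=57/16, M_A=19/4 = (57/16)·6 - (19/4) - 19 = -19/8 kN·m
Superposition: M = Σ M_i = 2321/200 kN·m ≈ 11.605000 kN·m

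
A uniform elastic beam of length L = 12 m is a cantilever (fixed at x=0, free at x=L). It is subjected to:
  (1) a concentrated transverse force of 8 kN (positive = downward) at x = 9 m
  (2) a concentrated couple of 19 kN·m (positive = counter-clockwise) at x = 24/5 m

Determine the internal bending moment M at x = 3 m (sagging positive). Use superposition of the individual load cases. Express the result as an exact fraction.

M(3) = -29 kN·m

Load 1 — point force P=8 kN at a=9 m (b=L-a=3):
  M_1 = -P(a-x)  [x≤a] = -8·(9-3) = -48 kN·m
Load 2 — applied couple M₀=19 kN·m at a=24/5 m (b=L-a=36/5):
  M_2 = M₀  [x≤a] = 19 = 19 kN·m
Superposition: M = Σ M_i = -29 kN·m ≈ -29.000000 kN·m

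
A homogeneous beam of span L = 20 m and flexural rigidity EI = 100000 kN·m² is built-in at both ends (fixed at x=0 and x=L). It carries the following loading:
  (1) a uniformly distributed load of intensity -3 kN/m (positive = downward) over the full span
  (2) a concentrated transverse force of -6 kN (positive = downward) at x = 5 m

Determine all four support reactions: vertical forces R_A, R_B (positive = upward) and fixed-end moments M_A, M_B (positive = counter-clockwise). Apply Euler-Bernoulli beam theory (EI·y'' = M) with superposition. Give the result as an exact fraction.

R_A = -561/16 kN, M_A = -935/8 kN·m, R_B = -495/16 kN, M_B = 845/8 kN·m

Load 1 — uniform load w=-3 kN/m over full span:
  R_A = wL/2 = (-3)·20/2 = -30 kN
  M_A = wL²/12 = (-3)·20²/12 = -100 kN·m
  R_B = wL/2 = (-3)·20/2 = -30 kN
  M_B = -wL²/12 = -(-3)·20²/12 = 100 kN·m
Load 2 — point force P=-6 kN at a=5 m (b=L-a=15):
  R_A = Pb²(3a+b)/L³ = (-6)·15²·(3·5+15)/20³ = -81/16 kN
  M_A = Pab²/L² = (-6)·5·15²/20² = -135/8 kN·m
  R_B = Pa²(a+3b)/L³ = (-6)·5²·(5+3·15)/20³ = -15/16 kN
  M_B = -Pa²b/L² = -(-6)·5²·15/20² = 45/8 kN·m
Superposition: R_A = -561/16 kN, M_A = -935/8 kN·m, R_B = -495/16 kN, M_B = 845/8 kN·m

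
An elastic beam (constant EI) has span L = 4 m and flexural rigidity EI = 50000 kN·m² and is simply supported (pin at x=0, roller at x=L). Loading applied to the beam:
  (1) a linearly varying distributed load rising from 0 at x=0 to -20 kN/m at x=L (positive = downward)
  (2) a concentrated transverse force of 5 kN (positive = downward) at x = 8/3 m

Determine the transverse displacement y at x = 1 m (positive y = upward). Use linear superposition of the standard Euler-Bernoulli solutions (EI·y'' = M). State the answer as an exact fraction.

y(1) = 2467/6480000 m

Load 1 — triangular load w₀=-20 kN/m (0→w₀ over full span):
  y_1 = -w₀x(7L⁴-10L²x²+3x⁴)/(360LEI) = -(-20)·1·(7·4⁴-10·4²·1²+3·1⁴)/(360·4·50000) = 109/240000 m
Load 2 — point force P=5 kN at a=8/3 m (b=L-a=4/3):
  y_2 = -Pbx(L²-b²-x²)/(6LEI)  [x≤a] = -5·(4/3)·1·(4²-(4/3)²-1²)/(6·4·50000) = -119/1620000 m
Superposition: y = Σ y_i = 2467/6480000 m ≈ 0.000381 m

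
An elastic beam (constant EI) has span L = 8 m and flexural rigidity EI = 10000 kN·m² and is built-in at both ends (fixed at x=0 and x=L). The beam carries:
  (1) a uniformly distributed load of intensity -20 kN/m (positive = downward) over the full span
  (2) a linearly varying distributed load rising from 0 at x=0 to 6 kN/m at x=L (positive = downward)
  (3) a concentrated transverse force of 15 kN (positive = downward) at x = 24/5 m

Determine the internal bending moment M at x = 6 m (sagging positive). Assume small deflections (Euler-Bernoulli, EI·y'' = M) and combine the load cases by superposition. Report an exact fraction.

M(6) = -583/75 kN·m

Load 1 — uniform load w=-20 kN/m over full span:
  M_1 = wLx/2 - wL²/12 - wx²/2 = (-20)·8·6/2 - (-20)·8²/12 - (-20)·6²/2 = -40/3 kN·m
Load 2 — triangular load w₀=6 kN/m (0→w₀ over full span):
  M_2 = 3w₀Lx/20 - w₀L²/30 - w₀x³/(6L) = 3·6·8·6/20 - 6·8²/30 - 6·6³/(6·8) = 17/5 kN·m
Load 3 — point force P=15 kN at a=24/5 m (b=L-a=16/5):
  M_3 = Pa²(a+3b)(L-x)/L³ - Pa²b/L²  [x>a] = 15·(24/5)²·((24/5)+3·(16/5))·(8-6)/8³ - 15·(24/5)²·(16/5)/8² = 54/25 kN·m
Superposition: M = Σ M_i = -583/75 kN·m ≈ -7.773333 kN·m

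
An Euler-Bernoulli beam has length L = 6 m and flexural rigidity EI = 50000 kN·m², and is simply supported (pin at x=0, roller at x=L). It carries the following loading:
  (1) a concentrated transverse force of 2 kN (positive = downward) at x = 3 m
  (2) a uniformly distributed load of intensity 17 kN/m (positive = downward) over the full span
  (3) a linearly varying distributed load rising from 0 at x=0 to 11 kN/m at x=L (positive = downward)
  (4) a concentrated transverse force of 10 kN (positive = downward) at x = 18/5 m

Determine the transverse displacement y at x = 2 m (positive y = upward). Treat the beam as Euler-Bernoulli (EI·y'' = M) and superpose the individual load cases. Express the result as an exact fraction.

y(2) = -83297/11250000 m

Load 1 — point force P=2 kN at a=3 m (b=L-a=3):
  y_1 = -Pbx(L²-b²-x²)/(6LEI)  [x≤a] = -2·3·2·(6²-3²-2²)/(6·6·50000) = -23/150000 m
Load 2 — uniform load w=17 kN/m over full span:
  y_2 = -wx(L³-2Lx²+x³)/(24EI) = -17·2·(6³-2·6·2²+2³)/(24·50000) = -187/37500 m
Load 3 — triangular load w₀=11 kN/m (0→w₀ over full span):
  y_3 = -w₀x(7L⁴-10L²x²+3x⁴)/(360LEI) = -11·2·(7·6⁴-10·6²·2²+3·2⁴)/(360·6·50000) = -44/28125 m
Load 4 — point force P=10 kN at a=18/5 m (b=L-a=12/5):
  y_4 = -Pbx(L²-b²-x²)/(6LEI)  [x≤a] = -10·(12/5)·2·(6²-(12/5)²-2²)/(6·6·50000) = -164/234375 m
Superposition: y = Σ y_i = -83297/11250000 m ≈ -0.007404 m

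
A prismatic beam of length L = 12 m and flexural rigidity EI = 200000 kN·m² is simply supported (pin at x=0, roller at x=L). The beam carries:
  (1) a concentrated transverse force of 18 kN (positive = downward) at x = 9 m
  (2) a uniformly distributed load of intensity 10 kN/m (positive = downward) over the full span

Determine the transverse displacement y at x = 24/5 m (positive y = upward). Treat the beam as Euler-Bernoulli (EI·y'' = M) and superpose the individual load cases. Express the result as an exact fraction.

y(24/5) = -37179/2500000 m

Load 1 — point force P=18 kN at a=9 m (b=L-a=3):
  y_1 = -Pbx(L²-b²-x²)/(6LEI)  [x≤a] = -18·3·(24/5)·(12²-3²-(24/5)²)/(6·12·200000) = -25191/12500000 m
Load 2 — uniform load w=10 kN/m over full span:
  y_2 = -wx(L³-2Lx²+x³)/(24EI) = -10·(24/5)·(12³-2·12·(24/5)²+(24/5)³)/(24·200000) = -5022/390625 m
Superposition: y = Σ y_i = -37179/2500000 m ≈ -0.014872 m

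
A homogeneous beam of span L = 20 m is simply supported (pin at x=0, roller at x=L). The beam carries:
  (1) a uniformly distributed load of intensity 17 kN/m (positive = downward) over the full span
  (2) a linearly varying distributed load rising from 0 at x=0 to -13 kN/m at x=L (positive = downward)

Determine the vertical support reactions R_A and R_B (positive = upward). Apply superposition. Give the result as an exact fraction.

Load 1 — uniform load w=17 kN/m over full span:
  R_A = wL/2 = 17·20/2 = 170 kN
  R_B = wL/2 = 17·20/2 = 170 kN
Load 2 — triangular load w₀=-13 kN/m (0→w₀ over full span):
  R_A = w₀L/6 = (-13)·20/6 = -130/3 kN
  R_B = w₀L/3 = (-13)·20/3 = -260/3 kN
Superposition: R_A = 380/3 kN, R_B = 250/3 kN

R_A = 380/3 kN, R_B = 250/3 kN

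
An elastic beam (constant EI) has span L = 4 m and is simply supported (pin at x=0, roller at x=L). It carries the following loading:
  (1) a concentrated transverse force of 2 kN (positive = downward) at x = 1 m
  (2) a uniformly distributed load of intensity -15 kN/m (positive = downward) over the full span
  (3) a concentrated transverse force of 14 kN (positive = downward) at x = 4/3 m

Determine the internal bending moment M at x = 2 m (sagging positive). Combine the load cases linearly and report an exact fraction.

Load 1 — point force P=2 kN at a=1 m (b=L-a=3):
  M_1 = Pa(L-x)/L  [x>a] = 2·1·(4-2)/4 = 1 kN·m
Load 2 — uniform load w=-15 kN/m over full span:
  M_2 = wx(L-x)/2 = (-15)·2·(4-2)/2 = -30 kN·m
Load 3 — point force P=14 kN at a=4/3 m (b=L-a=8/3):
  M_3 = Pa(L-x)/L  [x>a] = 14·(4/3)·(4-2)/4 = 28/3 kN·m
Superposition: M = Σ M_i = -59/3 kN·m ≈ -19.666667 kN·m

M(2) = -59/3 kN·m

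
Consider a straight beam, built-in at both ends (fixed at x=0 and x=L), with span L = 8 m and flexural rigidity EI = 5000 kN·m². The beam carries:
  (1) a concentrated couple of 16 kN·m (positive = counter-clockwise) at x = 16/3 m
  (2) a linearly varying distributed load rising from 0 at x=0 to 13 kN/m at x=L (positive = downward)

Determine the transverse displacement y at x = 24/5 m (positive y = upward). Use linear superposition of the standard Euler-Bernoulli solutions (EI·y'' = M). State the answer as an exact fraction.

y(24/5) = -153792/9765625 m

Load 1 — applied couple M₀=16 kN·m at a=16/3 m (b=L-a=8/3):
  y_1 = (R_Ax³/6 - M_Ax²/2)/EI  [x≤a] with R_A=8/3, M_A=16/3 = ((8/3)·(24/5)³/6 - (16/3)·(24/5)²/2)/5000 = -192/78125 m
Load 2 — triangular load w₀=13 kN/m (0→w₀ over full span):
  y_2 = -w₀x²(L-x)²(x+2L)/(120LEI) = -13·(24/5)²·(8-(24/5))²·((24/5)+2·8)/(120·8·5000) = -129792/9765625 m
Superposition: y = Σ y_i = -153792/9765625 m ≈ -0.015748 m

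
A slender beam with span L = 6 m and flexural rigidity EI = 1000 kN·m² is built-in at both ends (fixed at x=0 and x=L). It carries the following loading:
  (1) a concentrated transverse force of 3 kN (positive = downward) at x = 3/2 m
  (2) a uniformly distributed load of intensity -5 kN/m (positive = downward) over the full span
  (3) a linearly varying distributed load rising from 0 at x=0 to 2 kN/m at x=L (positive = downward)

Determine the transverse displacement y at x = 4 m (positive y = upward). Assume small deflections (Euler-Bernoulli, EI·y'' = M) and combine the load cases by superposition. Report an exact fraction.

Load 1 — point force P=3 kN at a=3/2 m (b=L-a=9/2):
  y_1 = -Pa²(L-x)²(3bL-(3b+a)(L-x))/(6L³EI)  [x>a] = -3·(3/2)²·(6-4)²·(3·(9/2)·6-(3·(9/2)+(3/2))·(6-4))/(6·6³·1000) = -17/16000 m
Load 2 — uniform load w=-5 kN/m over full span:
  y_2 = -wx²(L-x)²/(24EI) = -(-5)·4²·(6-4)²/(24·1000) = 1/75 m
Load 3 — triangular load w₀=2 kN/m (0→w₀ over full span):
  y_3 = -w₀x²(L-x)²(x+2L)/(120LEI) = -2·4²·(6-4)²·(4+2·6)/(120·6·1000) = -16/5625 m
Superposition: y = Σ y_i = 6787/720000 m ≈ 0.009426 m

y(4) = 6787/720000 m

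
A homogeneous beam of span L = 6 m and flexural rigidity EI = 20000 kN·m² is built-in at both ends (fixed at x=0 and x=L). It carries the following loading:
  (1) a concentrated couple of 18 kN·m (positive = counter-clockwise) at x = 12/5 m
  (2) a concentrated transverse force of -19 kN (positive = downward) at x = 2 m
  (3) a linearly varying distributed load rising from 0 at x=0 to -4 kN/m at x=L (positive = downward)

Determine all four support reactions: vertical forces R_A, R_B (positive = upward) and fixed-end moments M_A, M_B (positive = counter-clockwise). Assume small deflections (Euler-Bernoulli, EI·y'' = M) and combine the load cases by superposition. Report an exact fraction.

Load 1 — applied couple M₀=18 kN·m at a=12/5 m (b=L-a=18/5):
  R_A = 6M₀ab/L³ = 6·18·(12/5)·(18/5)/6³ = 108/25 kN
  M_A = M₀b(2a-b)/L² = 18·(18/5)·(2·(12/5)-(18/5))/6² = 54/25 kN·m
  R_B = -6M₀ab/L³ = -6·18·(12/5)·(18/5)/6³ = -108/25 kN
  M_B = M₀a(2b-a)/L² = 18·(12/5)·(2·(18/5)-(12/5))/6² = 144/25 kN·m
Load 2 — point force P=-19 kN at a=2 m (b=L-a=4):
  R_A = Pb²(3a+b)/L³ = (-19)·4²·(3·2+4)/6³ = -380/27 kN
  M_A = Pab²/L² = (-19)·2·4²/6² = -152/9 kN·m
  R_B = Pa²(a+3b)/L³ = (-19)·2²·(2+3·4)/6³ = -133/27 kN
  M_B = -Pa²b/L² = -(-19)·2²·4/6² = 76/9 kN·m
Load 3 — triangular load w₀=-4 kN/m (0→w₀ over full span):
  R_A = 3w₀L/20 = 3·(-4)·6/20 = -18/5 kN
  M_A = w₀L²/30 = (-4)·6²/30 = -24/5 kN·m
  R_B = 7w₀L/20 = 7·(-4)·6/20 = -42/5 kN
  M_B = -w₀L²/20 = -(-4)·6²/20 = 36/5 kN·m
Superposition: R_A = -9014/675 kN, M_A = -4394/225 kN·m, R_B = -11911/675 kN, M_B = 4816/225 kN·m

R_A = -9014/675 kN, M_A = -4394/225 kN·m, R_B = -11911/675 kN, M_B = 4816/225 kN·m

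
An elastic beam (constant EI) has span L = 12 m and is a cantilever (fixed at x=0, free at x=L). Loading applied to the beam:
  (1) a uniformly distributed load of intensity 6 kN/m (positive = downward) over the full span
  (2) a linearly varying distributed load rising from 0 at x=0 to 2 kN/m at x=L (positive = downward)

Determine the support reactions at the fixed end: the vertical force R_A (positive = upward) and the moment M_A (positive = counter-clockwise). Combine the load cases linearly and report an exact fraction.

R_A = 84 kN, M_A = 528 kN·m

Load 1 — uniform load w=6 kN/m over full span:
  R_A = wL = 6·12 = 72 kN
  M_A = wL²/2 = 6·12²/2 = 432 kN·m
Load 2 — triangular load w₀=2 kN/m (0→w₀ over full span):
  R_A = w₀L/2 = 2·12/2 = 12 kN
  M_A = w₀L²/3 = 2·12²/3 = 96 kN·m
Superposition: R_A = 84 kN, M_A = 528 kN·m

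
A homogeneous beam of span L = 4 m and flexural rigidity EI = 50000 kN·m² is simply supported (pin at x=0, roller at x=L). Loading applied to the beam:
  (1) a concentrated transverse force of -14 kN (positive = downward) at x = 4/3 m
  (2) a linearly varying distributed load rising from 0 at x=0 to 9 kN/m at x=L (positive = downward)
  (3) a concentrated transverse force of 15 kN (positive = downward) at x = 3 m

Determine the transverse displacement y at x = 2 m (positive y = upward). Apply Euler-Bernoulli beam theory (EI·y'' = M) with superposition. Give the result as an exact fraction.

Load 1 — point force P=-14 kN at a=4/3 m (b=L-a=8/3):
  y_1 = -Pa(L-x)(2Lx-a²-x²)/(6LEI)  [x>a] = -(-14)·(4/3)·(4-2)·(2·4·2-(4/3)²-2²)/(6·4·50000) = 161/506250 m
Load 2 — triangular load w₀=9 kN/m (0→w₀ over full span):
  y_2 = -w₀x(7L⁴-10L²x²+3x⁴)/(360LEI) = -9·2·(7·4⁴-10·4²·2²+3·2⁴)/(360·4·50000) = -3/10000 m
Load 3 — point force P=15 kN at a=3 m (b=L-a=1):
  y_3 = -Pbx(L²-b²-x²)/(6LEI)  [x≤a] = -15·1·2·(4²-1²-2²)/(6·4·50000) = -11/40000 m
Superposition: y = Σ y_i = -4163/16200000 m ≈ -0.000257 m

y(2) = -4163/16200000 m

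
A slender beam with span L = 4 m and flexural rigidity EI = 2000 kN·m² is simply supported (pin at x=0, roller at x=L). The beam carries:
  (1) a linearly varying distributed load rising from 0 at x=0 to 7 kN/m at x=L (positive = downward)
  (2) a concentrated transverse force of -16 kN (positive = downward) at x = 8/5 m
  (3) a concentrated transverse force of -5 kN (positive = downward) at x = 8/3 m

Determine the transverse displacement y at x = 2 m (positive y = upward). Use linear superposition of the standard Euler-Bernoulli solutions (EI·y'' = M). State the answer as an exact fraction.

Load 1 — triangular load w₀=7 kN/m (0→w₀ over full span):
  y_1 = -w₀x(7L⁴-10L²x²+3x⁴)/(360LEI) = -7·2·(7·4⁴-10·4²·2²+3·2⁴)/(360·4·2000) = -7/1200 m
Load 2 — point force P=-16 kN at a=8/5 m (b=L-a=12/5):
  y_2 = -Pa(L-x)(2Lx-a²-x²)/(6LEI)  [x>a] = -(-16)·(8/5)·(4-2)·(2·4·2-(8/5)²-2²)/(6·4·2000) = 472/46875 m
Load 3 — point force P=-5 kN at a=8/3 m (b=L-a=4/3):
  y_3 = -Pbx(L²-b²-x²)/(6LEI)  [x≤a] = -(-5)·(4/3)·2·(4²-(4/3)²-2²)/(6·4·2000) = 23/8100 m
Superposition: y = Σ y_i = 143279/20250000 m ≈ 0.007076 m

y(2) = 143279/20250000 m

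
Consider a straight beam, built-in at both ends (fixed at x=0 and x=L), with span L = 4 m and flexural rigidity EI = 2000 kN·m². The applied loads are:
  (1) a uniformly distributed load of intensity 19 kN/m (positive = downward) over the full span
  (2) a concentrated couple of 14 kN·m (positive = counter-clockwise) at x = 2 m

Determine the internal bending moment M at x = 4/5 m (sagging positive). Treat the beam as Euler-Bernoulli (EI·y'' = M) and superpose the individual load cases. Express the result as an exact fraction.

M(4/5) = -47/150 kN·m

Load 1 — uniform load w=19 kN/m over full span:
  M_1 = wLx/2 - wL²/12 - wx²/2 = 19·4·(4/5)/2 - 19·4²/12 - 19·(4/5)²/2 = -76/75 kN·m
Load 2 — applied couple M₀=14 kN·m at a=2 m (b=L-a=2):
  M_2 = R_Ax - M_A  [x≤a] with R_A=21/4, M_A=7/2 = (21/4)·(4/5) - (7/2) = 7/10 kN·m
Superposition: M = Σ M_i = -47/150 kN·m ≈ -0.313333 kN·m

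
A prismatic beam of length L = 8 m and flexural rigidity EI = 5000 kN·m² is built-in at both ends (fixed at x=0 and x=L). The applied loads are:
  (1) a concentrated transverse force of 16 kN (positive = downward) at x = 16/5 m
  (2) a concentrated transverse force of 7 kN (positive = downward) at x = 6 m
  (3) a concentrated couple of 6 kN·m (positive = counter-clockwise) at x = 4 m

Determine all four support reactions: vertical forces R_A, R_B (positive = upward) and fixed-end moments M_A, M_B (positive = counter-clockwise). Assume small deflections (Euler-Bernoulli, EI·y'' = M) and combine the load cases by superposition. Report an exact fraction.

Load 1 — point force P=16 kN at a=16/5 m (b=L-a=24/5):
  R_A = Pb²(3a+b)/L³ = 16·(24/5)²·(3·(16/5)+(24/5))/8³ = 1296/125 kN
  M_A = Pab²/L² = 16·(16/5)·(24/5)²/8² = 2304/125 kN·m
  R_B = Pa²(a+3b)/L³ = 16·(16/5)²·((16/5)+3·(24/5))/8³ = 704/125 kN
  M_B = -Pa²b/L² = -16·(16/5)²·(24/5)/8² = -1536/125 kN·m
Load 2 — point force P=7 kN at a=6 m (b=L-a=2):
  R_A = Pb²(3a+b)/L³ = 7·2²·(3·6+2)/8³ = 35/32 kN
  M_A = Pab²/L² = 7·6·2²/8² = 21/8 kN·m
  R_B = Pa²(a+3b)/L³ = 7·6²·(6+3·2)/8³ = 189/32 kN
  M_B = -Pa²b/L² = -7·6²·2/8² = -63/8 kN·m
Load 3 — applied couple M₀=6 kN·m at a=4 m (b=L-a=4):
  R_A = 6M₀ab/L³ = 6·6·4·4/8³ = 9/8 kN
  M_A = M₀b(2a-b)/L² = 6·4·(2·4-4)/8² = 3/2 kN·m
  R_B = -6M₀ab/L³ = -6·6·4·4/8³ = -9/8 kN
  M_B = M₀a(2b-a)/L² = 6·4·(2·4-4)/8² = 3/2 kN·m
Superposition: R_A = 50347/4000 kN, M_A = 22557/1000 kN·m, R_B = 41653/4000 kN, M_B = -18663/1000 kN·m

R_A = 50347/4000 kN, M_A = 22557/1000 kN·m, R_B = 41653/4000 kN, M_B = -18663/1000 kN·m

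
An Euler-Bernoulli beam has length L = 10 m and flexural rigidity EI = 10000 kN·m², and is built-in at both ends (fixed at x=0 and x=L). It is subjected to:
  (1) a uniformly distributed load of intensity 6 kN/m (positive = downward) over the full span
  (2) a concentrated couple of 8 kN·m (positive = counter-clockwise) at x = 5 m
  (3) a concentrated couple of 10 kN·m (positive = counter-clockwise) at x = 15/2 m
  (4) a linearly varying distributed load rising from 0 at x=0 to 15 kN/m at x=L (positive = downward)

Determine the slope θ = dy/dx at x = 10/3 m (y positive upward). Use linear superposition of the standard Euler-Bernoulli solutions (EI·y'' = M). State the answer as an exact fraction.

θ(10/3) = -587/64800 rad

Load 1 — uniform load w=6 kN/m over full span:
  θ_1 = -wx(L-x)(L-2x)/(12EI) = -6·(10/3)·(10-(10/3))·(10-2·(10/3))/(12·10000) = -1/270 rad
Load 2 — applied couple M₀=8 kN·m at a=5 m (b=L-a=5):
  θ_2 = (R_Ax²/2 - M_Ax)/EI  [x≤a] with R_A=6/5, M_A=2 = ((6/5)·(10/3)²/2 - 2·(10/3))/10000 = 0 rad
Load 3 — applied couple M₀=10 kN·m at a=15/2 m (b=L-a=5/2):
  θ_3 = (R_Ax²/2 - M_Ax)/EI  [x≤a] with R_A=9/8, M_A=25/8 = ((9/8)·(10/3)²/2 - (25/8)·(10/3))/10000 = -1/2400 rad
Load 4 — triangular load w₀=15 kN/m (0→w₀ over full span):
  θ_4 = -w₀(2x(L-x)(L-2x)(x+2L)+x²(L-x)²)/(120LEI) = -15·(2·(10/3)·(10-(10/3))·(10-2·(10/3))·((10/3)+2·10)+(10/3)²·(10-(10/3))²)/(120·10·10000) = -2/405 rad
Superposition: θ = Σ θ_i = -587/64800 rad ≈ -0.009059 rad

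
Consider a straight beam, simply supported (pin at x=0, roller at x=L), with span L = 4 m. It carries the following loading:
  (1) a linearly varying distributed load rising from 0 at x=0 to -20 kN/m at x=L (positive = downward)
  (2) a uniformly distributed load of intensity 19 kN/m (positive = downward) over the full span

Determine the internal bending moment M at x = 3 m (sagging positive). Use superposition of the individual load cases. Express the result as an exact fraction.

Load 1 — triangular load w₀=-20 kN/m (0→w₀ over full span):
  M_1 = w₀Lx/6 - w₀x³/(6L) = (-20)·4·3/6 - (-20)·3³/(6·4) = -35/2 kN·m
Load 2 — uniform load w=19 kN/m over full span:
  M_2 = wx(L-x)/2 = 19·3·(4-3)/2 = 57/2 kN·m
Superposition: M = Σ M_i = 11 kN·m ≈ 11.000000 kN·m

M(3) = 11 kN·m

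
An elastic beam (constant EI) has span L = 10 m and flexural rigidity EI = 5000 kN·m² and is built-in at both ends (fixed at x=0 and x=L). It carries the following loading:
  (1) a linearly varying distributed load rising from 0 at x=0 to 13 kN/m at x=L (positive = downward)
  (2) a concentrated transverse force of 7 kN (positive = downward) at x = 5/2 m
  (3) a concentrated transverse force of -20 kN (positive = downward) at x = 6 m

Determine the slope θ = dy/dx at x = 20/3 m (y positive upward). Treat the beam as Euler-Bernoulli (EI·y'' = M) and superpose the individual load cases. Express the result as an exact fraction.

θ(20/3) = 17797/4860000 rad

Load 1 — triangular load w₀=13 kN/m (0→w₀ over full span):
  θ_1 = -w₀(2x(L-x)(L-2x)(x+2L)+x²(L-x)²)/(120LEI) = -13·(2·(20/3)·(10-(20/3))·(10-2·(20/3))·((20/3)+2·10)+(20/3)²·(10-(20/3))²)/(120·10·5000) = 91/12150 rad
Load 2 — point force P=7 kN at a=5/2 m (b=L-a=15/2):
  θ_2 = Pa²(L-x)(2bL-(3b+a)(L-x))/(2L³EI)  [x>a] = 7·(5/2)²·(10-(20/3))·(2·(15/2)·10-(3·(15/2)+(5/2))·(10-(20/3)))/(2·10³·5000) = 7/7200 rad
Load 3 — point force P=-20 kN at a=6 m (b=L-a=4):
  θ_3 = Pa²(L-x)(2bL-(3b+a)(L-x))/(2L³EI)  [x>a] = (-20)·6²·(10-(20/3))·(2·4·10-(3·4+6)·(10-(20/3)))/(2·10³·5000) = -3/625 rad
Superposition: θ = Σ θ_i = 17797/4860000 rad ≈ 0.003662 rad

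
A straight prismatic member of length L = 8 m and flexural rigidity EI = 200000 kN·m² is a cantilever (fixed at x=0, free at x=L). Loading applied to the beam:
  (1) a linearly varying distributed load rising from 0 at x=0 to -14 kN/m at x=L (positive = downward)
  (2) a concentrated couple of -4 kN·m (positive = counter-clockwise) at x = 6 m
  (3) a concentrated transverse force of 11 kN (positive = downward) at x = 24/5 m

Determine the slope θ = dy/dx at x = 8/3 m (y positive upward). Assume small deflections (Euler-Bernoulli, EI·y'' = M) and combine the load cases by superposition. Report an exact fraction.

θ(8/3) = 9277/3796875 rad

Load 1 — triangular load w₀=-14 kN/m (0→w₀ over full span):
  θ_1 = (w₀Lx²/4-w₀L²x/3-w₀x⁴/(24L))/EI = ((-14)·8·(8/3)²/4-(-14)·8²·(8/3)/3-(-14)·(8/3)⁴/(24·8))/200000 = 2282/759375 rad
Load 2 — applied couple M₀=-4 kN·m at a=6 m (b=L-a=2):
  θ_2 = M₀x/EI  [x≤a] = (-4)·(8/3)/200000 = -1/18750 rad
Load 3 — point force P=11 kN at a=24/5 m (b=L-a=16/5):
  θ_3 = -Px(2a-x)/(2EI)  [x≤a] = -11·(8/3)·(2·(24/5)-(8/3))/(2·200000) = -143/281250 rad
Superposition: θ = Σ θ_i = 9277/3796875 rad ≈ 0.002443 rad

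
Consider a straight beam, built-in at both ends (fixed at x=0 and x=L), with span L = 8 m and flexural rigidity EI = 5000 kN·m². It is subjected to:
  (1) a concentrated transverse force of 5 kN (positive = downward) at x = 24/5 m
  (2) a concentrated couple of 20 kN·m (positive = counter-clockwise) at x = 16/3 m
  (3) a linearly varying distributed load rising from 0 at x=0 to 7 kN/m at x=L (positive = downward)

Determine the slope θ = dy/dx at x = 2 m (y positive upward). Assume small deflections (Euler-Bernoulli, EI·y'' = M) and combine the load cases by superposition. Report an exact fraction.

θ(2) = -7343/1500000 rad

Load 1 — point force P=5 kN at a=24/5 m (b=L-a=16/5):
  θ_1 = -Pb²x(2aL-(3a+b)x)/(2L³EI)  [x≤a] = -5·(16/5)²·2·(2·(24/5)·8-(3·(24/5)+(16/5))·2)/(2·8³·5000) = -13/15625 rad
Load 2 — applied couple M₀=20 kN·m at a=16/3 m (b=L-a=8/3):
  θ_2 = (R_Ax²/2 - M_Ax)/EI  [x≤a] with R_A=10/3, M_A=20/3 = ((10/3)·2²/2 - (20/3)·2)/5000 = -1/750 rad
Load 3 — triangular load w₀=7 kN/m (0→w₀ over full span):
  θ_3 = -w₀(2x(L-x)(L-2x)(x+2L)+x²(L-x)²)/(120LEI) = -7·(2·2·(8-2)·(8-2·2)·(2+2·8)+2²·(8-2)²)/(120·8·5000) = -273/100000 rad
Superposition: θ = Σ θ_i = -7343/1500000 rad ≈ -0.004895 rad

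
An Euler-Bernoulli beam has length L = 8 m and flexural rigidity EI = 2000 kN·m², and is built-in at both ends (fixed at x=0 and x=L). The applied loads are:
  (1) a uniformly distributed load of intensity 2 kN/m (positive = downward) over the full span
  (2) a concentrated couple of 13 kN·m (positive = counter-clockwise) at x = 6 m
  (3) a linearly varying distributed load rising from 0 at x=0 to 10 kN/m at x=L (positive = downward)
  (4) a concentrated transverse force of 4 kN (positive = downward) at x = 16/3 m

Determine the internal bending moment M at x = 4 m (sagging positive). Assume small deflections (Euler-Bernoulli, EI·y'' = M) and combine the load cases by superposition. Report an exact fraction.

M(4) = 853/36 kN·m

Load 1 — uniform load w=2 kN/m over full span:
  M_1 = wLx/2 - wL²/12 - wx²/2 = 2·8·4/2 - 2·8²/12 - 2·4²/2 = 16/3 kN·m
Load 2 — applied couple M₀=13 kN·m at a=6 m (b=L-a=2):
  M_2 = R_Ax - M_A  [x≤a] with R_A=117/64, M_A=65/16 = (117/64)·4 - (65/16) = 13/4 kN·m
Load 3 — triangular load w₀=10 kN/m (0→w₀ over full span):
  M_3 = 3w₀Lx/20 - w₀L²/30 - w₀x³/(6L) = 3·10·8·4/20 - 10·8²/30 - 10·4³/(6·8) = 40/3 kN·m
Load 4 — point force P=4 kN at a=16/3 m (b=L-a=8/3):
  M_4 = Pb²(3a+b)x/L³ - Pab²/L²  [x≤a] = 4·(8/3)²·(3·(16/3)+(8/3))·4/8³ - 4·(16/3)·(8/3)²/8² = 16/9 kN·m
Superposition: M = Σ M_i = 853/36 kN·m ≈ 23.694444 kN·m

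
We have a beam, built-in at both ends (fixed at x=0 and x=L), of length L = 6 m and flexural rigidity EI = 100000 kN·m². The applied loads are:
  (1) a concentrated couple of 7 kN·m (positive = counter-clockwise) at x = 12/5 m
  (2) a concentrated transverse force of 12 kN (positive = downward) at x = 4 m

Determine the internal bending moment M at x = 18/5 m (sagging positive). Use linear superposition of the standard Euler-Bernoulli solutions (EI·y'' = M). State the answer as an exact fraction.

Load 1 — applied couple M₀=7 kN·m at a=12/5 m (b=L-a=18/5):
  M_1 = R_Ax - M_A - M₀  [x>a] with R_A=42/25, M_A=21/25 = (42/25)·(18/5) - (21/25) - 7 = -224/125 kN·m
Load 2 — point force P=12 kN at a=4 m (b=L-a=2):
  M_2 = Pb²(3a+b)x/L³ - Pab²/L²  [x≤a] = 12·2²·(3·4+2)·(18/5)/6³ - 12·4·2²/6² = 88/15 kN·m
Superposition: M = Σ M_i = 1528/375 kN·m ≈ 4.074667 kN·m

M(18/5) = 1528/375 kN·m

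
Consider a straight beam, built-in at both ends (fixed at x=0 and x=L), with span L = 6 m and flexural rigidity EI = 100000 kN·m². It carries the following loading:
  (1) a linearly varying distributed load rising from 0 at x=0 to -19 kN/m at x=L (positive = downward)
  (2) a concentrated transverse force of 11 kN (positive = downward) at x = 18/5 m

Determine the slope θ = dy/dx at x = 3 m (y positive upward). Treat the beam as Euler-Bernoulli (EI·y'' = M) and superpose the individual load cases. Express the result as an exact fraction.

Load 1 — triangular load w₀=-19 kN/m (0→w₀ over full span):
  θ_1 = -w₀(2x(L-x)(L-2x)(x+2L)+x²(L-x)²)/(120LEI) = -(-19)·(2·3·(6-3)·(6-2·3)·(3+2·6)+3²·(6-3)²)/(120·6·100000) = 171/8000000 rad
Load 2 — point force P=11 kN at a=18/5 m (b=L-a=12/5):
  θ_2 = -Pb²x(2aL-(3a+b)x)/(2L³EI)  [x≤a] = -11·(12/5)²·3·(2·(18/5)·6-(3·(18/5)+(12/5))·3)/(2·6³·100000) = -99/6250000 rad
Superposition: θ = Σ θ_i = 1107/200000000 rad ≈ 0.000006 rad

θ(3) = 1107/200000000 rad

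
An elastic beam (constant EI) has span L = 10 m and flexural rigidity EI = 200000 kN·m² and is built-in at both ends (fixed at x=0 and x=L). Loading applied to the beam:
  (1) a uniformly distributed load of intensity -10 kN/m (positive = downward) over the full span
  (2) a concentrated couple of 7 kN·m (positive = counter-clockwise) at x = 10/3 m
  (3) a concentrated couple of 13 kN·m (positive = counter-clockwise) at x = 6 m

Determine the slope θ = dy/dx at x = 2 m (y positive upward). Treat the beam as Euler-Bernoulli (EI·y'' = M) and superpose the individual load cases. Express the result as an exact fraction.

θ(2) = 3623/9375000 rad

Load 1 — uniform load w=-10 kN/m over full span:
  θ_1 = -wx(L-x)(L-2x)/(12EI) = -(-10)·2·(10-2)·(10-2·2)/(12·200000) = 1/2500 rad
Load 2 — applied couple M₀=7 kN·m at a=10/3 m (b=L-a=20/3):
  θ_2 = (R_Ax²/2 - M_Ax)/EI  [x≤a] with R_A=14/15, M_A=0 = ((14/15)·2²/2 - 0·2)/200000 = 7/750000 rad
Load 3 — applied couple M₀=13 kN·m at a=6 m (b=L-a=4):
  θ_3 = (R_Ax²/2 - M_Ax)/EI  [x≤a] with R_A=234/125, M_A=104/25 = ((234/125)·2²/2 - (104/25)·2)/200000 = -143/6250000 rad
Superposition: θ = Σ θ_i = 3623/9375000 rad ≈ 0.000386 rad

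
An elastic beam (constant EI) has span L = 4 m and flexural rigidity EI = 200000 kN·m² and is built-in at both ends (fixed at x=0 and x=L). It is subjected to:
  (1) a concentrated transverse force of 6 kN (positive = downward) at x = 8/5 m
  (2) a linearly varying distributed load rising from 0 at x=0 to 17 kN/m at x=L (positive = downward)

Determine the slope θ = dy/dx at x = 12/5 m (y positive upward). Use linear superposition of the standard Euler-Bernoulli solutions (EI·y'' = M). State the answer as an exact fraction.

Load 1 — point force P=6 kN at a=8/5 m (b=L-a=12/5):
  θ_1 = Pa²(L-x)(2bL-(3b+a)(L-x))/(2L³EI)  [x>a] = 6·(8/5)²·(4-(12/5))·(2·(12/5)·4-(3·(12/5)+(8/5))·(4-(12/5)))/(2·4³·200000) = 48/9765625 rad
Load 2 — triangular load w₀=17 kN/m (0→w₀ over full span):
  θ_2 = -w₀(2x(L-x)(L-2x)(x+2L)+x²(L-x)²)/(120LEI) = -17·(2·(12/5)·(4-(12/5))·(4-2·(12/5))·((12/5)+2·4)+(12/5)²·(4-(12/5))²)/(120·4·200000) = 17/1953125 rad
Superposition: θ = Σ θ_i = 133/9765625 rad ≈ 0.000014 rad

θ(12/5) = 133/9765625 rad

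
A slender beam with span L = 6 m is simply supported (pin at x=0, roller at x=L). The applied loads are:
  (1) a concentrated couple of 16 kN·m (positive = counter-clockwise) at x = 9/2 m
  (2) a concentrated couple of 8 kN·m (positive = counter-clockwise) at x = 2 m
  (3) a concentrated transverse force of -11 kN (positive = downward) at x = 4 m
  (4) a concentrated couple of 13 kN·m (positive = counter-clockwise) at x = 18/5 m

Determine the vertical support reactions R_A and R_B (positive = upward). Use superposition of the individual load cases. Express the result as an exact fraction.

R_A = 5/2 kN, R_B = -27/2 kN

Load 1 — applied couple M₀=16 kN·m at a=9/2 m (b=L-a=3/2):
  R_A = M₀/L = 16/6 = 8/3 kN
  R_B = -M₀/L = -16/6 = -8/3 kN
Load 2 — applied couple M₀=8 kN·m at a=2 m (b=L-a=4):
  R_A = M₀/L = 8/6 = 4/3 kN
  R_B = -M₀/L = -8/6 = -4/3 kN
Load 3 — point force P=-11 kN at a=4 m (b=L-a=2):
  R_A = Pb/L = (-11)·2/6 = -11/3 kN
  R_B = Pa/L = (-11)·4/6 = -22/3 kN
Load 4 — applied couple M₀=13 kN·m at a=18/5 m (b=L-a=12/5):
  R_A = M₀/L = 13/6 kN
  R_B = -M₀/L = -13/6 kN
Superposition: R_A = 5/2 kN, R_B = -27/2 kN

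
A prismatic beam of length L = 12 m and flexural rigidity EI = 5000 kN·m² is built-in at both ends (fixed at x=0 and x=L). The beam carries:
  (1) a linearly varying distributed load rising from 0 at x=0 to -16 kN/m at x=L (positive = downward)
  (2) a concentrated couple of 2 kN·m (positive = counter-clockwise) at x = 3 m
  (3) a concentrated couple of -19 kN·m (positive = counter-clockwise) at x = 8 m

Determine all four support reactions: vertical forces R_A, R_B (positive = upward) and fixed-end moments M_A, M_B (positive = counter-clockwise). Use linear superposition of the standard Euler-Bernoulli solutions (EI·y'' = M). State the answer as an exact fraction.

Load 1 — triangular load w₀=-16 kN/m (0→w₀ over full span):
  R_A = 3w₀L/20 = 3·(-16)·12/20 = -144/5 kN
  M_A = w₀L²/30 = (-16)·12²/30 = -384/5 kN·m
  R_B = 7w₀L/20 = 7·(-16)·12/20 = -336/5 kN
  M_B = -w₀L²/20 = -(-16)·12²/20 = 576/5 kN·m
Load 2 — applied couple M₀=2 kN·m at a=3 m (b=L-a=9):
  R_A = 6M₀ab/L³ = 6·2·3·9/12³ = 3/16 kN
  M_A = M₀b(2a-b)/L² = 2·9·(2·3-9)/12² = -3/8 kN·m
  R_B = -6M₀ab/L³ = -6·2·3·9/12³ = -3/16 kN
  M_B = M₀a(2b-a)/L² = 2·3·(2·9-3)/12² = 5/8 kN·m
Load 3 — applied couple M₀=-19 kN·m at a=8 m (b=L-a=4):
  R_A = 6M₀ab/L³ = 6·(-19)·8·4/12³ = -19/9 kN
  M_A = M₀b(2a-b)/L² = (-19)·4·(2·8-4)/12² = -19/3 kN·m
  R_B = -6M₀ab/L³ = -6·(-19)·8·4/12³ = 19/9 kN
  M_B = M₀a(2b-a)/L² = (-19)·8·(2·4-8)/12² = 0 kN·m
Superposition: R_A = -22121/720 kN, M_A = -10021/120 kN·m, R_B = -46999/720 kN, M_B = 4633/40 kN·m

R_A = -22121/720 kN, M_A = -10021/120 kN·m, R_B = -46999/720 kN, M_B = 4633/40 kN·m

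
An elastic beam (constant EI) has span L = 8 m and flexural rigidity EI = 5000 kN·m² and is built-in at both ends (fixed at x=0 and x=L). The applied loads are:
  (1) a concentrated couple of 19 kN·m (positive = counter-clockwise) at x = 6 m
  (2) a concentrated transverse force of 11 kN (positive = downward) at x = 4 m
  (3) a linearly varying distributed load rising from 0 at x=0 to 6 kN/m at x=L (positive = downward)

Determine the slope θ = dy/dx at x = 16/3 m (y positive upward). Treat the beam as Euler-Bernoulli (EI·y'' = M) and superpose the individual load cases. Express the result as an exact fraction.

Load 1 — applied couple M₀=19 kN·m at a=6 m (b=L-a=2):
  θ_1 = (R_Ax²/2 - M_Ax)/EI  [x≤a] with R_A=171/64, M_A=95/16 = ((171/64)·(16/3)²/2 - (95/16)·(16/3))/5000 = 19/15000 rad
Load 2 — point force P=11 kN at a=4 m (b=L-a=4):
  θ_2 = Pa²(L-x)(2bL-(3b+a)(L-x))/(2L³EI)  [x>a] = 11·4²·(8-(16/3))·(2·4·8-(3·4+4)·(8-(16/3)))/(2·8³·5000) = 11/5625 rad
Load 3 — triangular load w₀=6 kN/m (0→w₀ over full span):
  θ_3 = -w₀(2x(L-x)(L-2x)(x+2L)+x²(L-x)²)/(120LEI) = -6·(2·(16/3)·(8-(16/3))·(8-2·(16/3))·((16/3)+2·8)+(16/3)²·(8-(16/3))²)/(120·8·5000) = 448/253125 rad
Superposition: θ = Σ θ_i = 10109/2025000 rad ≈ 0.004992 rad

θ(16/3) = 10109/2025000 rad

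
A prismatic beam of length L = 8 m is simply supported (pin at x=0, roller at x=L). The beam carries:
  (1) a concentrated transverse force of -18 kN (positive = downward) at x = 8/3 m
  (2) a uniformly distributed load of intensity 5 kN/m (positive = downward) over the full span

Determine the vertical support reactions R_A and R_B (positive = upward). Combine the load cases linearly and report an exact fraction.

R_A = 8 kN, R_B = 14 kN

Load 1 — point force P=-18 kN at a=8/3 m (b=L-a=16/3):
  R_A = Pb/L = (-18)·(16/3)/8 = -12 kN
  R_B = Pa/L = (-18)·(8/3)/8 = -6 kN
Load 2 — uniform load w=5 kN/m over full span:
  R_A = wL/2 = 5·8/2 = 20 kN
  R_B = wL/2 = 5·8/2 = 20 kN
Superposition: R_A = 8 kN, R_B = 14 kN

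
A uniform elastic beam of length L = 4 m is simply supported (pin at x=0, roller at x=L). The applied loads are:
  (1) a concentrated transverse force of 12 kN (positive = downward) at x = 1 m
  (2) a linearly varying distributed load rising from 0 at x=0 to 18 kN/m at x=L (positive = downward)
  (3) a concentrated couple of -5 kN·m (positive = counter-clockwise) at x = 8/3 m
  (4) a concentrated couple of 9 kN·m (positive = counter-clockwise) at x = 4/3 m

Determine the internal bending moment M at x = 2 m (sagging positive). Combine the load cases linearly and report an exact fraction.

M(2) = 17 kN·m

Load 1 — point force P=12 kN at a=1 m (b=L-a=3):
  M_1 = Pa(L-x)/L  [x>a] = 12·1·(4-2)/4 = 6 kN·m
Load 2 — triangular load w₀=18 kN/m (0→w₀ over full span):
  M_2 = w₀Lx/6 - w₀x³/(6L) = 18·4·2/6 - 18·2³/(6·4) = 18 kN·m
Load 3 — applied couple M₀=-5 kN·m at a=8/3 m (b=L-a=4/3):
  M_3 = M₀x/L  [x≤a] = (-5)·2/4 = -5/2 kN·m
Load 4 — applied couple M₀=9 kN·m at a=4/3 m (b=L-a=8/3):
  M_4 = M₀x/L - M₀  [x>a] = 9·2/4 - 9 = -9/2 kN·m
Superposition: M = Σ M_i = 17 kN·m ≈ 17.000000 kN·m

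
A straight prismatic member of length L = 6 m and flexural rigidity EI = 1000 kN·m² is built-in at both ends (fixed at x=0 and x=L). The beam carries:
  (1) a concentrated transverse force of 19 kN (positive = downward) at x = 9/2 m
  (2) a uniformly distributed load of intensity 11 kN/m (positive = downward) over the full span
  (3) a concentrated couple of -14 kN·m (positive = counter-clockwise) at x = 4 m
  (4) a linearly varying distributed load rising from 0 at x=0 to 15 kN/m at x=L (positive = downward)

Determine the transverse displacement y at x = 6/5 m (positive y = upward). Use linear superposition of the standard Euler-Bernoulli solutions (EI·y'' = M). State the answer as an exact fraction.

y(6/5) = -1242937/50000000 m

Load 1 — point force P=19 kN at a=9/2 m (b=L-a=3/2):
  y_1 = -Pb²x²(3aL-(3a+b)x)/(6L³EI)  [x≤a] = -19·(3/2)²·(6/5)²·(3·(9/2)·6-(3·(9/2)+(3/2))·(6/5))/(6·6³·1000) = -1197/400000 m
Load 2 — uniform load w=11 kN/m over full span:
  y_2 = -wx²(L-x)²/(24EI) = -11·(6/5)²·(6-(6/5))²/(24·1000) = -1188/78125 m
Load 3 — applied couple M₀=-14 kN·m at a=4 m (b=L-a=2):
  y_3 = (R_Ax³/6 - M_Ax²/2)/EI  [x≤a] with R_A=-28/9, M_A=-14/3 = ((-28/9)·(6/5)³/6 - (-14/3)·(6/5)²/2)/1000 = 77/31250 m
Load 4 — triangular load w₀=15 kN/m (0→w₀ over full span):
  y_4 = -w₀x²(L-x)²(x+2L)/(120LEI) = -15·(6/5)²·(6-(6/5))²·((6/5)+2·6)/(120·6·1000) = -3564/390625 m
Superposition: y = Σ y_i = -1242937/50000000 m ≈ -0.024859 m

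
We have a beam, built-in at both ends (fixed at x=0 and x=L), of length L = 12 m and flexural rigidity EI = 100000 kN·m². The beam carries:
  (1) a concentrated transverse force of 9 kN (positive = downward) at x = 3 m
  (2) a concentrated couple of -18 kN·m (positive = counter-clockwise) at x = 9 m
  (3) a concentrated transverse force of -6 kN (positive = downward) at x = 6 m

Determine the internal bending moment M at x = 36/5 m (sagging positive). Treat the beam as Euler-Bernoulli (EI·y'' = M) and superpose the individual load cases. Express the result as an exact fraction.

M(36/5) = -819/80 kN·m

Load 1 — point force P=9 kN at a=3 m (b=L-a=9):
  M_1 = Pa²(a+3b)(L-x)/L³ - Pa²b/L²  [x>a] = 9·3²·(3+3·9)·(12-(36/5))/12³ - 9·3²·9/12² = 27/16 kN·m
Load 2 — applied couple M₀=-18 kN·m at a=9 m (b=L-a=3):
  M_2 = R_Ax - M_A  [x≤a] with R_A=-27/16, M_A=-45/8 = (-27/16)·(36/5) - (-45/8) = -261/40 kN·m
Load 3 — point force P=-6 kN at a=6 m (b=L-a=6):
  M_3 = Pa²(a+3b)(L-x)/L³ - Pa²b/L²  [x>a] = (-6)·6²·(6+3·6)·(12-(36/5))/12³ - (-6)·6²·6/12² = -27/5 kN·m
Superposition: M = Σ M_i = -819/80 kN·m ≈ -10.237500 kN·m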